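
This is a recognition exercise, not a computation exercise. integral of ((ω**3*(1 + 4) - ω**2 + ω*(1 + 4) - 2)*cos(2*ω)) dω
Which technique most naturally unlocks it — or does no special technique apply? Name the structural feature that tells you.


Method: integration by parts — a polynomial factor (ω**3*(1 + 4) - ω**2 + ω*(1 + 4) - 2) multiplies cos(2*ω); differentiating (ω**3*(1 + 4) - ω**2 + ω*(1 + 4) - 2) lowers its degree while cos(2*ω) integrates cleanly, so parts wins.


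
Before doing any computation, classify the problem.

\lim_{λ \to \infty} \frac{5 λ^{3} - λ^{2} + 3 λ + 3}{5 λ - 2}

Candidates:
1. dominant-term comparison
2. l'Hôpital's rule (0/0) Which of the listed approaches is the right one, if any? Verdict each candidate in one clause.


Technique: dominant-term comparison — growth-rate triage: the leading powers of λ decide the limit, everything else is noise.
- dominant-term comparison — yes — fits the structure here.
- l'Hôpital's rule (0/0) — no 0/0 form appears: written as one quotient, top and bottom both grow without bound, and the ratio is decided by their leading terms.


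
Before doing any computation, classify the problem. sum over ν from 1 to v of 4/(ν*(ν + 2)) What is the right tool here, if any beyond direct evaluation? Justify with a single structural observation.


Technique: telescoping — rewrite 4/(ν*(ν + 2)) as simple fractions and successive terms eat each other — only the edges survive.


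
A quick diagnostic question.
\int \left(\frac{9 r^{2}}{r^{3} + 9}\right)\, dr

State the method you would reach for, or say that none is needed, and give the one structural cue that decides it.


Method: u-substitution — collected, the integrand has one factor that is, up to a constant, the derivative of an inner expression the rest depends on — substitute for that inner expression.


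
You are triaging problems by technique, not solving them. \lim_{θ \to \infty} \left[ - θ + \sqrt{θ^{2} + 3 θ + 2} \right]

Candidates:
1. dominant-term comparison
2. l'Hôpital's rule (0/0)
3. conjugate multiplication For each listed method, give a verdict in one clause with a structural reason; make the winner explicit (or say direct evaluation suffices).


Verdict: conjugate multiplication — \sqrt{θ^{2} + 3 θ + 2} and θ both blow up, but their difference is tame once the conjugate rationalizes it.
- dominant-term comparison: no dominant-degree comparison decides it.
- l'Hôpital's rule (0/0): no quotient structure at all: the clash is ∞ minus ∞, which rationalizing converts into a tractable ratio.
- conjugate multiplication — applies; the problem has the shape this method handles.


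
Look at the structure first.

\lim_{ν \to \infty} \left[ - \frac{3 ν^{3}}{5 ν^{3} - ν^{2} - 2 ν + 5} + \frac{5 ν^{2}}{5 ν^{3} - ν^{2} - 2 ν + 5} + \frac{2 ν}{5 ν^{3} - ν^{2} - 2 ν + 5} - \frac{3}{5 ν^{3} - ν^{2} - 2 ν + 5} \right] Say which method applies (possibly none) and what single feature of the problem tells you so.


Best approach: dominant-term comparison — growth-rate triage: the leading powers of ν decide the limit, everything else is noise. Viewed as a single quotient this is an ∞/∞ form — an at-infinity application of l'Hôpital's rule would also resolve it; comparing leading growth reads the answer without differentiating.


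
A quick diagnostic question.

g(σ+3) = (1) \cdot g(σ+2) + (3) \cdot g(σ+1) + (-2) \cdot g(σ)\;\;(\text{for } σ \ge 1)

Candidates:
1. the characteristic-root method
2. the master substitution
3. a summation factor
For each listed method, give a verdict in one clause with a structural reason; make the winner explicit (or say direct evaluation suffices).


Method: the characteristic-root method — every coefficient is a fixed number and the forcing is zero — substitute r^σ and read off the root equation.
- the characteristic-root method: yes — fits the structure here.
- the master substitution: the recursion shifts the index rather than dividing it.
- a summation factor: the recurrence reaches back more than one step, outside the first-order family a summation factor normalizes.


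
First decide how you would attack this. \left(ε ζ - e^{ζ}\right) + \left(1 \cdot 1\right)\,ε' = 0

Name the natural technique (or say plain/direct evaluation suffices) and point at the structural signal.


Technique: a linear integrating factor — the unknown enters only to the first power against a nonzero forcing term — the integrating-factor template applies directly.


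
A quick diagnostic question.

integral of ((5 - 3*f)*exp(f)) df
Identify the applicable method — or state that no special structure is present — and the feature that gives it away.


Diagnosis: integration by parts — 5 - 3*f dies after finitely many derivatives while exp(f) cycles under integration — the tabular/parts setup.


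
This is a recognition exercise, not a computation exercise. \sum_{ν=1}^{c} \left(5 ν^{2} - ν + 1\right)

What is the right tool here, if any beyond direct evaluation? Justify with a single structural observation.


Verdict: no special technique — constant-multiple powers of ν with no cancellation partners and no common ratio — use the standard power-sum formulas.


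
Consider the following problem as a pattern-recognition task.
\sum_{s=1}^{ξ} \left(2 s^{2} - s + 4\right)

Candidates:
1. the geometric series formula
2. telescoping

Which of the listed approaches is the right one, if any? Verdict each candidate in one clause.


Technique: no special technique — the sum is polynomial through and through; closed forms for each power of s finish it directly.
- the geometric series formula: no single multiplier carries one term to the next throughout the sum.
- telescoping: in the displayed form, no term reappears at a neighboring index to cancel against.


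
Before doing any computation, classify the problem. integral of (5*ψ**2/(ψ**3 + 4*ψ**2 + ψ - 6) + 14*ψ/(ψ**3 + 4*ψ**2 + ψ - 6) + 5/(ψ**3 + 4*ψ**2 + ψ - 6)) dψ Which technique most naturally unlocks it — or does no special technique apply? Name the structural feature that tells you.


Method: partial fractions — ψ**3 + 4*ψ**2 + ψ - 6 splits into linear pieces, so the quotient is a sum of simple fractions — decompose before integrating.


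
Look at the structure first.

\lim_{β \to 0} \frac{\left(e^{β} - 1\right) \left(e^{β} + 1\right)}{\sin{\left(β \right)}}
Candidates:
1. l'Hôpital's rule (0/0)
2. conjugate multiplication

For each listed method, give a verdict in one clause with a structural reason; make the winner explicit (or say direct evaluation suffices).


Verdict: l'Hôpital's rule (0/0) — substituting 0 gives 0 over 0; differentiate top and bottom once and re-evaluate. One could equally expand both pieces locally and compare leading terms; the rule does that in one stroke.
- l'Hôpital's rule (0/0) — yes, a natural case for it.
- conjugate multiplication — there is no infinity-minus-infinity radical difference to rationalize.


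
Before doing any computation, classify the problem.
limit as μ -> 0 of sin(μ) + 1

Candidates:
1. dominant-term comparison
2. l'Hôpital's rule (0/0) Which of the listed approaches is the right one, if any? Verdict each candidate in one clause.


Diagnosis: no special technique — no zero denominators, no indeterminate clash at 0 — substitute and read off the value.
- dominant-term comparison: leading-power comparison does not apply to this form.
- l'Hôpital's rule (0/0): evaluation at the point is determinate, so the rule has nothing to repair.


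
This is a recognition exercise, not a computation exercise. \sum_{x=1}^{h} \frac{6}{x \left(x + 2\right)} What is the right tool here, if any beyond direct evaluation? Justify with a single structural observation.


Method: telescoping — the summand \frac{6}{x \left(x + 2\right)} decomposes into fractions whose poles differ by an integer shift — the series collapses.


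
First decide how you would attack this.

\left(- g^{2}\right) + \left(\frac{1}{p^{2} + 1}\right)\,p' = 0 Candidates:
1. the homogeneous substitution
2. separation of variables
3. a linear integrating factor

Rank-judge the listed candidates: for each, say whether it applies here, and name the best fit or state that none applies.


Method: separation of variables — one side of the product carries the independent variable, the other the unknown — the textbook separation shape.
- the homogeneous substitution — the slope is not a function of the ratio of the variables alone.
- separation of variables — applicable, and directly so.
- a linear integrating factor — the unknown enters nonlinearly (through a power, a denominator, or a transcendental function), which the linear integrating-factor recipe cannot absorb as-is — any repair would come from a preliminary substitution, not the factor.


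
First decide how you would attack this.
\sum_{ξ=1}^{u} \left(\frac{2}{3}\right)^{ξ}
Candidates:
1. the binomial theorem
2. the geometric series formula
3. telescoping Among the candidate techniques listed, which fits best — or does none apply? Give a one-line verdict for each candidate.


Technique: the geometric series formula — the ratio of consecutive terms is the constant \frac{2}{3}, independent of the index — a geometric sum.
- the binomial theorem — no binomial coefficients pair with matched powers.
- the geometric series formula — yes, a natural case for it.
- telescoping — the summand is not presented as a shifted difference — a telescoping rewrite may exist, but the displayed structure does not offer one.


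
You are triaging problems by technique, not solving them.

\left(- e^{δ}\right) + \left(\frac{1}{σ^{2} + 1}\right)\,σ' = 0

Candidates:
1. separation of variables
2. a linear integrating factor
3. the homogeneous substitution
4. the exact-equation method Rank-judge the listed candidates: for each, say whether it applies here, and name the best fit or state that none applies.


Method: separation of variables — a product of single-variable factors, e^{δ} and σ^{2} + 1 — the textbook separable form.
- separation of variables: a fit — the right tool for this form.
- a linear integrating factor — a nonlinear term in the unknown puts this outside the integrating-factor template.
- the homogeneous substitution — the slope is not a function of the ratio of the variables alone.
- the exact-equation method: the cross-partial test holds only vacuously — each coefficient lives in its own variable, so the exactness machinery reads no structure the split form does not already show.


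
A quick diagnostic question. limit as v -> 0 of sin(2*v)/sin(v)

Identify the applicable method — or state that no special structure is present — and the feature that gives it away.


Technique: l'Hôpital's rule (0/0) — the 0/0 form at 0 is the signature situation for l'Hôpital's rule. A first-order expansion at the point is an equally standard path; the rule packages it.


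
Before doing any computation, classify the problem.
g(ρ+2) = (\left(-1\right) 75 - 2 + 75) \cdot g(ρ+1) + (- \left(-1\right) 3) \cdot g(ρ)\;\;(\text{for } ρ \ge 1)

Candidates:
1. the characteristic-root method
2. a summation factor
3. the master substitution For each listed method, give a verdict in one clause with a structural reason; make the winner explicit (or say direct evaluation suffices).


Best approach: the characteristic-root method — this is the constant-coefficient homogeneous case — the whole solution in ρ reduces to a polynomial's roots.
- the characteristic-root method: a fit — the right tool for this form.
- a summation factor — a summation factor telescopes one-step recursions; this one carries higher-order memory.
- the master substitution — there is no divide-the-index recursive argument.


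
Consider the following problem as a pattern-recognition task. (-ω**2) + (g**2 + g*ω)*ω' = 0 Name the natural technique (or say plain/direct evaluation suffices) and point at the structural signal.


Best approach: the homogeneous substitution — the slope is degree-zero homogeneous: the ratio substitution v = ω/g collapses it. Rewriting — with the variables' roles exchanged where the shape demands it — would expose a Bernoulli structure too; the homogeneous substitution simply reads the degrees directly.


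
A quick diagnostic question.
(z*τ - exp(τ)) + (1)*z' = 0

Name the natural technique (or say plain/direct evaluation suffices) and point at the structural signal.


Technique: a linear integrating factor — z enters only linearly with coefficient τ; multiply by exp of the integral of τ and the left side becomes one derivative.


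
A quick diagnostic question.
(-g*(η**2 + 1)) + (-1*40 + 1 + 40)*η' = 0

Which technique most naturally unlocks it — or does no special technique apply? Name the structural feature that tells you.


Method: separation of variables — separating collects all η-dependence with the derivative and leaves all g-dependence opposite: variables separate.


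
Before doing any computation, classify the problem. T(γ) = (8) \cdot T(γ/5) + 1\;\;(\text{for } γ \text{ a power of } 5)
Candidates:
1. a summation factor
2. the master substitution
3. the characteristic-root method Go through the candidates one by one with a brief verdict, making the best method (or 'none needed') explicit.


Best approach: the master substitution — the argument contracts 5-fold per step: reindex γ exponentially and solve the linear recurrence in the new index.
- a summation factor: the recursion divides its index rather than shifting it — there is no previous-term chain for a summation factor to telescope.
- the master substitution: a fit — the right tool for this form.
- the characteristic-root method — a divided-index call is not the fixed-shift linear shape that characteristic roots solve.


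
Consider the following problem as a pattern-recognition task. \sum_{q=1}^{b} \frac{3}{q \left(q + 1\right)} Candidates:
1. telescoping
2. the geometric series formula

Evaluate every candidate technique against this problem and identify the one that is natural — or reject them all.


Best approach: telescoping — the summand \frac{3}{q \left(q + 1\right)} decomposes into fractions whose poles differ by an integer shift — the series collapses.
- telescoping: yes, a natural case for it.
- the geometric series formula: the ratio of consecutive terms depends on the index.


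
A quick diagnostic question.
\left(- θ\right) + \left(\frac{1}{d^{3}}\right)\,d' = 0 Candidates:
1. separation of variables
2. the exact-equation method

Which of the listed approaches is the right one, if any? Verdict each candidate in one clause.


Diagnosis: separation of variables — solved for the derivative, the right side splits multiplicatively into a function of each variable alone — divide and integrate each side.
- separation of variables: applies; the problem has the shape this method handles.
- the exact-equation method: the cross-partial test holds only vacuously — each coefficient lives in its own variable, so the exactness machinery reads no structure the split form does not already show.


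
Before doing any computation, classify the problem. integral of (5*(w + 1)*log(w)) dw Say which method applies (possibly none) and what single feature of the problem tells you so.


Method: integration by parts — a polynomial next to log(w): integrate the polynomial, differentiate the log, and the integral simplifies in one pass.


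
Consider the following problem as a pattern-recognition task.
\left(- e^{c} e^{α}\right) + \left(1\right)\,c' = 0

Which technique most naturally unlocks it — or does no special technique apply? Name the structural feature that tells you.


Method: separation of variables — solved for the derivative, the right side splits multiplicatively into a function of each variable alone — divide and integrate each side.


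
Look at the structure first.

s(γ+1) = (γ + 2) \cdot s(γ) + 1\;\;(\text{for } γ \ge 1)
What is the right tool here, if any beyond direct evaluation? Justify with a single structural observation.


Best approach: a summation factor — it is first-order linear but the coefficient γ + 2 depends on the index, so multiply through by a summation factor to telescope it.


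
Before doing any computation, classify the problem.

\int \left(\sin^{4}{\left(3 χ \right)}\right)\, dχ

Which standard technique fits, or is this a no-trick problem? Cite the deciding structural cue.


Best approach: a trigonometric identity — \sin^{4}{\left(3 χ \right)} carries an even exponent — trade it for double-angle cosines before integrating.


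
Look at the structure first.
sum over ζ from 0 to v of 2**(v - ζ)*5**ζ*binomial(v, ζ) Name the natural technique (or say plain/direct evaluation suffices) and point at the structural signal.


Verdict: the binomial theorem — binomial(v, ζ) weighting matched powers of 5 and 2 is the expanded form of (5 + 2)^v — fold it back up.


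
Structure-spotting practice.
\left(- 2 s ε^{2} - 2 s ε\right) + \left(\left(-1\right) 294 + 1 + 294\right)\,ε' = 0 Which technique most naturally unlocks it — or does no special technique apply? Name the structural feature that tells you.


Method: separation of variables — solved for the derivative, the right side splits multiplicatively into a function of each variable alone — divide and integrate each side. A Bernoulli substitution applies to this equation as given; separation takes the same equation in its displayed form.


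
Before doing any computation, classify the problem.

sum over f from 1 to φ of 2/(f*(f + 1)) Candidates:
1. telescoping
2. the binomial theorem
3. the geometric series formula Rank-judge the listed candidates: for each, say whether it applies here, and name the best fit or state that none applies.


Best approach: telescoping — split 2/(f*(f + 1)) by partial fractions and the pieces are one function at shifted arguments — interior terms cancel.
- telescoping — a fit — the right tool for this form.
- the binomial theorem — the summand does not match any term pattern of an expanded binomial power.
- the geometric series formula: dividing successive terms gives an index-dependent quantity, not a constant.


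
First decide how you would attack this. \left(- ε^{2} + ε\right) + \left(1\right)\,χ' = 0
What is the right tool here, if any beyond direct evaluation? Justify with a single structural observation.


Diagnosis: no special technique — solved for the derivative, no χ appears — this is antidifferentiation in ε wearing ODE clothing.


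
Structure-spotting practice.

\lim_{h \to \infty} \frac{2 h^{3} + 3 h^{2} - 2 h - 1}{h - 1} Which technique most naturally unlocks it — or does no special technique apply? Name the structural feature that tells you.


Diagnosis: dominant-term comparison — growth-rate triage: the leading powers of h decide the limit, everything else is noise. Viewed as a single quotient this is an ∞/∞ form — an at-infinity application of l'Hôpital's rule would also resolve it; comparing leading growth reads the answer without differentiating.


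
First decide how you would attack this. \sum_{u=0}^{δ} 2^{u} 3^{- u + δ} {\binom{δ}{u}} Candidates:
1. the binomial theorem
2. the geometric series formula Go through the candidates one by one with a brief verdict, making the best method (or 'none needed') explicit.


Technique: the binomial theorem — the summand is term u of a binomial expansion in 2 and 3; the whole sum is a single power.
- the binomial theorem: a fit — the right tool for this form.
- the geometric series formula — no single multiplier carries one term to the next throughout the sum.


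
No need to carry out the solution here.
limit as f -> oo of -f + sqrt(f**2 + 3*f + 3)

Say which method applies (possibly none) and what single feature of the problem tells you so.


Best approach: conjugate multiplication — turning the difference into a conjugate-rationalized ratio makes the limit readable.


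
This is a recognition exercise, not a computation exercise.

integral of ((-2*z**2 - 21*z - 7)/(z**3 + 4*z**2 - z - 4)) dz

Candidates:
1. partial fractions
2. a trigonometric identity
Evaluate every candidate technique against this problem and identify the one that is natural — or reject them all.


Best approach: partial fractions — the factorization of z**3 + 4*z**2 - z - 4 is the whole battle; after it, each term is a table integral.
- partial fractions — yes, a natural case for it.
- a trigonometric identity: there is no trigonometric structure at all — the integrand carries no sine or cosine to rewrite.


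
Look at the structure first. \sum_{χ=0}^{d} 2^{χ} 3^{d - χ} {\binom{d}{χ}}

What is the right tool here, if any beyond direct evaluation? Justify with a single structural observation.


Diagnosis: the binomial theorem — the binomial coefficients weight matched powers of 2 and 3, which is exactly the expansion of a binomial power.


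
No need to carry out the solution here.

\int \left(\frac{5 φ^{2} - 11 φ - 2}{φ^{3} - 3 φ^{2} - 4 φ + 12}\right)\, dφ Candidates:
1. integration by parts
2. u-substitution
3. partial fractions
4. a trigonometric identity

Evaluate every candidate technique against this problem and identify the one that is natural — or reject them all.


Verdict: partial fractions — φ^{3} - 3 φ^{2} - 4 φ + 12 splits into linear pieces, so the quotient is a sum of simple fractions — decompose before integrating.
- integration by parts: the integrand does not split as a nonconstant polynomial times an exp, sine, cosine of a linear argument, or logarithm — no polynomial-kernel parts product to differentiate one side of.
- u-substitution: no subexpression of the integrand pairs with its own derivative as a factor — individual terms may offer their own substitutions, but any change of variable covering the whole integral would have to be constructed from outside the expression.
- partial fractions: yes — fits the structure here.
- a trigonometric identity: no sine or cosine appears, so there is nothing for a trigonometric identity to act on.


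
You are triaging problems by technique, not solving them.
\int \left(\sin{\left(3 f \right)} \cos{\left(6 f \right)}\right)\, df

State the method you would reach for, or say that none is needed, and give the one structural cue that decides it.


Technique: a trigonometric identity — the product \sin{\left(3 f \right)} \cos{\left(6 f \right)} converts to a sum of single-frequency sinusoids via the product-to-sum identity.


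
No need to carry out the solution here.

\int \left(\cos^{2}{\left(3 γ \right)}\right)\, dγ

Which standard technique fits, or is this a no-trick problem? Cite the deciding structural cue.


Best approach: a trigonometric identity — the even exponent on \cos^{2}{\left(3 γ \right)} signals one move: rewrite via cos of the doubled angle.


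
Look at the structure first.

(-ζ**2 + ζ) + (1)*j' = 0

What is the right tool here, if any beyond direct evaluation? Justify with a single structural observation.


Best approach: no special technique — solved for the derivative, j never appears on the right — this is a direct integration in ζ, not a differential-equations problem at heart.


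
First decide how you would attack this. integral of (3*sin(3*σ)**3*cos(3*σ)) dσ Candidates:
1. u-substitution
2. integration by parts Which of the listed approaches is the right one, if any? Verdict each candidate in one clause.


Technique: u-substitution — viewed as a product, the integrand is a composition evaluated at sin(3*σ) times (a constant multiple of) that inner expression's derivative, so u = sin(3*σ) makes it elementary.
- u-substitution: a fit — the right tool for this form.
- integration by parts: no split into a nonconstant polynomial times one of the standard kernels — exp, sine, or cosine of a linear argument, or a logarithm — applies here.


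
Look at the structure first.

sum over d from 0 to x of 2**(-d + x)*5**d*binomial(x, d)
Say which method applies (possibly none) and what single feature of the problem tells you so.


Best approach: the binomial theorem — the summand is term d of a binomial expansion in 5 and 2; the whole sum is a single power.


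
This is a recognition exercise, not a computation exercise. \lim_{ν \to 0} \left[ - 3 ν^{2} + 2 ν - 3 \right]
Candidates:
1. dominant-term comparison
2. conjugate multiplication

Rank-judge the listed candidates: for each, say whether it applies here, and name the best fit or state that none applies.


Diagnosis: no special technique — no vanishing denominator and no indeterminate clash at the point — evaluation is immediate.
- dominant-term comparison: this limit is not decided by comparing polynomial growth at infinity.
- conjugate multiplication: there is no infinity-minus-infinity radical difference to rationalize.


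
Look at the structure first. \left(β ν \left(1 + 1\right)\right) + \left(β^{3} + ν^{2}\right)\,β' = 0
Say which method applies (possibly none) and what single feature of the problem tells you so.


Best approach: the exact-equation method — equality of cross partials is the green light — assemble the potential function term by term.


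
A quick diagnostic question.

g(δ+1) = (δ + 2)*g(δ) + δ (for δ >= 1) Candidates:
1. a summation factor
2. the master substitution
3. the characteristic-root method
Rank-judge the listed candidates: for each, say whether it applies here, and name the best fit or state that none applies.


Technique: a summation factor — an index-dependent multiplier δ + 2 rules out characteristic roots; a summation factor converts it to a pure difference.
- a summation factor: yes, a natural case for it.
- the master substitution — with no divided-index recursive call, reindexing by powers of a base buys nothing.
- the characteristic-root method: an index-dependent weight blocks the pure exponential ansatz.


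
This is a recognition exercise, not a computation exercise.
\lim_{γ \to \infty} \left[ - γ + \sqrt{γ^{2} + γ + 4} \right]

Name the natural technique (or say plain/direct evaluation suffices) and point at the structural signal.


Best approach: conjugate multiplication — divergence minus divergence hides a finite answer — expose it by pairing \sqrt{γ^{2} + γ + 4} - γ with its conjugate.


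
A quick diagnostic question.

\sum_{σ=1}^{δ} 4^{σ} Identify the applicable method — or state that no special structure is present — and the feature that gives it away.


Diagnosis: the geometric series formula — each term is 4 times the previous one, so the geometric-series formula applies directly.


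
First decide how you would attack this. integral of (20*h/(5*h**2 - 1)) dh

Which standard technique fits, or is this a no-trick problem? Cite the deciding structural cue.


Method: u-substitution — structure check: outer function, inner expression 5*h**2 - 1, inner derivative as a factor — the classic u = 5*h**2 - 1 pattern.


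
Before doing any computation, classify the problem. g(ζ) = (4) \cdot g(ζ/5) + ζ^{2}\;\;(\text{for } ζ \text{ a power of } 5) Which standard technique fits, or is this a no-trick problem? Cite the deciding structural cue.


Verdict: the master substitution — the argument shrinks by the factor 5, so measure the index on a logarithmic scale and the recursion becomes a shift.


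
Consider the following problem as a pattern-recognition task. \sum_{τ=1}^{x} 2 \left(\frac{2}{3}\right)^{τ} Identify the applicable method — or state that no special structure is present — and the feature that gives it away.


Best approach: the geometric series formula — term-over-term division gives \frac{2}{3} every time — index-free ratio, geometric sum formula applies.


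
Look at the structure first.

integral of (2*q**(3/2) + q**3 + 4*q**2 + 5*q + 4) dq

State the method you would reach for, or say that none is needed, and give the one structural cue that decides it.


Technique: no special technique — every term is a constant multiple of a power of q; term-wise power-rule integration needs no preliminary transformation.


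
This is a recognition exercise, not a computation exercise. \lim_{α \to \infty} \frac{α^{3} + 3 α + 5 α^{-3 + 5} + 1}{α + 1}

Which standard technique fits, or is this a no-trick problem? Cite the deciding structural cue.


Best approach: dominant-term comparison — divide through by the highest power of α; every lower-order term dies and the dominant terms decide the limit. Viewed as a single quotient this is an ∞/∞ form — an at-infinity application of l'Hôpital's rule would also resolve it; comparing leading growth reads the answer without differentiating.


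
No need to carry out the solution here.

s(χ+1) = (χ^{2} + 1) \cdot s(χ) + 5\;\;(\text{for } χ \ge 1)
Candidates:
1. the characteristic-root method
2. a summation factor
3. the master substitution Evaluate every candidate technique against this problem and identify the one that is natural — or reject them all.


Method: a summation factor — first-order linear but the coefficient χ^{2} + 1 moves with the index — divide by the cumulative product and telescope.
- the characteristic-root method — an index-dependent weight blocks the pure exponential ansatz.
- a summation factor — applies; the problem has the shape this method handles.
- the master substitution: there is no divide-the-index recursive argument.


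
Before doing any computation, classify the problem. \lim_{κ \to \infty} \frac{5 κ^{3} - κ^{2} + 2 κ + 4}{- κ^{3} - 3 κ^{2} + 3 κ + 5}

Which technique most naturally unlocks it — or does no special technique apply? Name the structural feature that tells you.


Diagnosis: dominant-term comparison — as κ grows, only the highest-degree terms matter — compare leading terms and read the limit off. As a single quotient, the ∞/∞ shape would yield to repeated differentiation as well — the growth comparison gets there in one look.


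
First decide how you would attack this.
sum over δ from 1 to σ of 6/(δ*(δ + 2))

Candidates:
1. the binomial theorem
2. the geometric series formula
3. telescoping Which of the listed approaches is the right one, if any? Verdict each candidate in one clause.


Technique: telescoping — 6/(δ*(δ + 2)) is a collapsed telescope: expand it into simple fractions to see the cancellation.
- the binomial theorem — no binomial coefficients pair up with complementary powers here.
- the geometric series formula: consecutive terms are not related by a fixed multiplier.
- telescoping: applicable, and directly so.


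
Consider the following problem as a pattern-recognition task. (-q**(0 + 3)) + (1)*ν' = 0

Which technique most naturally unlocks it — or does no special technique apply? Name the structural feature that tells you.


Diagnosis: no special technique — solved for the derivative, ν never appears on the right — this is a direct integration in q, not a differential-equations problem at heart.


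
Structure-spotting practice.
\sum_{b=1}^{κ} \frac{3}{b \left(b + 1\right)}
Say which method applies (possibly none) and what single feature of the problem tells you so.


Verdict: telescoping — poles of \frac{3}{b \left(b + 1\right)} differ by an integer, the telltale of a telescoping partial-fraction sum.


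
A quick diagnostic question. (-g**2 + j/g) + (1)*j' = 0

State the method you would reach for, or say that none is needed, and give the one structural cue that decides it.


Verdict: a linear integrating factor — linear in the unknown with genuine forcing: multiply through by the exponential of the integrated coefficient and the left side closes into one derivative.


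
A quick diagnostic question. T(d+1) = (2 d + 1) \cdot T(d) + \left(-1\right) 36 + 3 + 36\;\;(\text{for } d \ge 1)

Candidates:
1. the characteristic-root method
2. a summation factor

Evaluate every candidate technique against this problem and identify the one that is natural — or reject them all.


Diagnosis: a summation factor — it is first-order linear but the coefficient 2 d + 1 depends on the index, so multiply through by a summation factor to telescope it.
- the characteristic-root method: an index-dependent weight blocks the pure exponential ansatz.
- a summation factor: a fit — the right tool for this form.


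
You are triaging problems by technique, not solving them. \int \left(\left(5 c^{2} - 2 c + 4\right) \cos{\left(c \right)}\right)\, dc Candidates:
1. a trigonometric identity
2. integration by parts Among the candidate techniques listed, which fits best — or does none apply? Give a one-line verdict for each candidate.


Verdict: integration by parts — the integrand splits as 5 c^{2} - 2 c + 4 times \cos{\left(c \right)} — repeatedly differentiating the polynomial part kills it, which is the parts ladder.
- a trigonometric identity: no even trigonometric power and no product of distinct frequencies to rewrite.
- integration by parts — applies; the problem has the shape this method handles.


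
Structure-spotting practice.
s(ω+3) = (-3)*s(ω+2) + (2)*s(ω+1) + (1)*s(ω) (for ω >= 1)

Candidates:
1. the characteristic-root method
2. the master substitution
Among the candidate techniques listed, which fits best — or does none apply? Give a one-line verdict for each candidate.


Method: the characteristic-root method — linear, homogeneous, constant coefficients: solutions of the form r^ω exist — find the roots of the characteristic polynomial.
- the characteristic-root method: applicable, and directly so.
- the master substitution — the recursion steps by a constant offset, so exponential reindexing is pointless.


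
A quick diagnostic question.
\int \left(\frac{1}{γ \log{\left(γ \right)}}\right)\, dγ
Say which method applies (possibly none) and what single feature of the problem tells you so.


Best approach: u-substitution — collected, the integrand has one factor that is, up to a constant, the derivative of an inner expression the rest depends on — substitute for that inner expression.


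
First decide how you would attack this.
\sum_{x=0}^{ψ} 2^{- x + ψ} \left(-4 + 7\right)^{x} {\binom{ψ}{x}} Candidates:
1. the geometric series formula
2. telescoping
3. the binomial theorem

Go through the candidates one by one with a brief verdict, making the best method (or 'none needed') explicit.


Best approach: the binomial theorem — terms weighting {\binom{ψ}{x}} against matched powers of (-4 + 7) and 2 reassemble into ((-4 + 7) + 2)^ψ by the binomial theorem.
- the geometric series formula — no single multiplier carries one term to the next throughout the sum.
- telescoping — as presented, consecutive terms share no shifted copy to cancel against — no rewrite is on display to change that.
- the binomial theorem: yes, a natural case for it.


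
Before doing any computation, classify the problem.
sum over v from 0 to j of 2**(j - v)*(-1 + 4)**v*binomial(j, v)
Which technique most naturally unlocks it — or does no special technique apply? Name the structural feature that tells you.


Method: the binomial theorem — the summand is term v of a binomial expansion in (-1 + 4) and 2; the whole sum is a single power.


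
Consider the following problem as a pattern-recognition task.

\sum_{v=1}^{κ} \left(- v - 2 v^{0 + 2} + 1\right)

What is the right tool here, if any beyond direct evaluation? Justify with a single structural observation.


Method: no special technique — Faulhaber territory: sum each constant-multiple power of v with its closed-form formula, no trick required.


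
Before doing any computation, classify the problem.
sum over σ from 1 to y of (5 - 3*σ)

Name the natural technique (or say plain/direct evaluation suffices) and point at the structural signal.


Diagnosis: no special technique — constant-multiple powers of σ with no cancellation partners and no common ratio — use the standard power-sum formulas.


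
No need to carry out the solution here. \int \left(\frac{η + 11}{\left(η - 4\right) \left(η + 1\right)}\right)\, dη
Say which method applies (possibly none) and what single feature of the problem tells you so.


Technique: partial fractions — the bottom factors while the top stays lower-degree — split into simple fractions and integrate piece by piece.


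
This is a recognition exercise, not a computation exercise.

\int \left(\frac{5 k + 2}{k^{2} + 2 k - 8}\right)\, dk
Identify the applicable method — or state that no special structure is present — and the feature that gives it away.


Method: partial fractions — the denominator k^{2} + 2 k - 8 factors, so the quotient decomposes into elementary partial fractions term by term.


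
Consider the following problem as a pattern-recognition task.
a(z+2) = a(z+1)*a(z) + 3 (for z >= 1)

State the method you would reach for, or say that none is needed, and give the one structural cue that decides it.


Technique: no special technique — this one you iterate or analyze qualitatively: the nonlinearity defeats linear solution methods.


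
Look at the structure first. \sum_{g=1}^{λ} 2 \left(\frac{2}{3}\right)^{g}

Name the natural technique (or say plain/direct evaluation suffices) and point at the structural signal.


Verdict: the geometric series formula — each summand is the previous one scaled by \frac{2}{3}; that constant multiplier is itself the geometric structure.


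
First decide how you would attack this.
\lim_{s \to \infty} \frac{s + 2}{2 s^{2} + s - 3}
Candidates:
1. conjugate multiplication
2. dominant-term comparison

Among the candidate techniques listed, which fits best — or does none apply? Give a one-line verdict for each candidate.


Diagnosis: dominant-term comparison — as s grows, only the highest-degree terms matter — compare leading terms and read the limit off.
- conjugate multiplication — the conjugate move applies to radical differences, which this is not.
- dominant-term comparison: applies; the problem has the shape this method handles.


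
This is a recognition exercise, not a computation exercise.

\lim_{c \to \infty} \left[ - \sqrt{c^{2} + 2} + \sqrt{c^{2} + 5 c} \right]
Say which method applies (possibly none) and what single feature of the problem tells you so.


Best approach: conjugate multiplication — this difference gives up after one conjugate multiplication — the radical structure cancels against its conjugate.


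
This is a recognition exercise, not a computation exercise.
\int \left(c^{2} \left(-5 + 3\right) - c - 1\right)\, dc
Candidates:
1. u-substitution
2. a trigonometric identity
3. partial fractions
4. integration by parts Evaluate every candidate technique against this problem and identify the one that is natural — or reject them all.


Diagnosis: no special technique — nothing composite, nothing rational, nothing trigonometric — each constant-multiple power of c integrates by the power rule alone.
- u-substitution — no substitution does more than relabel what direct integration already handles.
- a trigonometric identity: with no trigonometric functions present, identity rewriting has no target.
- partial fractions — there is no rational-function structure to decompose.
- integration by parts — splitting off a factor buys nothing — the integrand integrates directly without parts.


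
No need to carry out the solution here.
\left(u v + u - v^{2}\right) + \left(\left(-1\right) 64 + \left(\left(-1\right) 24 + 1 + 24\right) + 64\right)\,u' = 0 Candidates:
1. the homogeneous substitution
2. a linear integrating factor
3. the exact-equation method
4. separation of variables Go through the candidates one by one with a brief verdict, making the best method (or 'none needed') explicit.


Technique: a linear integrating factor — linear in the unknown with genuine forcing: multiply through by the exponential of the integrated coefficient and the left side closes into one derivative.
- the homogeneous substitution — the slope does not depend on the ratio of the variables alone.
- a linear integrating factor: applicable, and directly so.
- the exact-equation method: exactness fails on the nose — the mixed partials do not match.
- separation of variables — no algebra isolates the independent variable on one side and the unknown on the other.
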